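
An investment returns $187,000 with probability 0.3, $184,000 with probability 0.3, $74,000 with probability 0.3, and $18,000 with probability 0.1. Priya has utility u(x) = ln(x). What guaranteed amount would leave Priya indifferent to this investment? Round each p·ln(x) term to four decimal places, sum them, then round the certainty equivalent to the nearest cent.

E[u] = 0.3·ln(187000) + 0.3·ln(184000) + 0.3·ln(74000) + 0.1·ln(18000) = 3.6417 + 3.6368 + 3.3635 + 0.9798 = 11.6218
CE = e^11.6218 ≈ 111502.24

$111,502.24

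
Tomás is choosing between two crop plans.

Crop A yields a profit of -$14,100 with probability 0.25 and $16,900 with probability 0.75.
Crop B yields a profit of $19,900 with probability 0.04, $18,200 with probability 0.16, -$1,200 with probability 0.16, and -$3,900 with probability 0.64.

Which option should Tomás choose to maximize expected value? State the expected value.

Crop A = 0.25 × (-14100) + 0.75 × 16900 = -3525 + 12675 = 9150
Crop B = 0.04 × 19900 + 0.16 × 18200 + 0.16 × (-1200) + 0.64 × (-3900) = 796 + 2912 − 192 − 2496 = 1020

Crop A ($9,150)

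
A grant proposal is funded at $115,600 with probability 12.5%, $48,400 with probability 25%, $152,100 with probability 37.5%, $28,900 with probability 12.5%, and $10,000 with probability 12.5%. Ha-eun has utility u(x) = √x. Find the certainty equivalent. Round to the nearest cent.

$77,006.25

E[u] = 0.125·√115600 + 0.25·√48400 + 0.375·√152100 + 0.125·√28900 + 0.125·√10000 = 0.125·340 + 0.25·220 + 0.375·390 + 0.125·170 + 0.125·100 = 277.5
CE = (277.5)² = 77006.25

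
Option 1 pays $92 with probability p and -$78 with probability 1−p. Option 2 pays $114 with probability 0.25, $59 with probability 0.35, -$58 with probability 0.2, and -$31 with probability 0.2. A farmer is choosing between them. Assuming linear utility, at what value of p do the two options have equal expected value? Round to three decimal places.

p = 0.643

EV(Option 2) = 0.25 × 114 + 0.35 × 59 + 0.2 × (-58) + 0.2 × (-31) = 28.5 + 20.65 − 11.6 − 6.2 = 31.35
p·92 + (1−p)·(-78) = 31.35
170p − 78 = 31.35
p = (31.35 + 78) / 170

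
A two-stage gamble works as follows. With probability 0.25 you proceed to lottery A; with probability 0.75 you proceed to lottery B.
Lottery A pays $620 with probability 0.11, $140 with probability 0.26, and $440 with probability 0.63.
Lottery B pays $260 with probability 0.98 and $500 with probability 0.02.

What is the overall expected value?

$294.05

EV(A) = 0.11 × 620 + 0.26 × 140 + 0.63 × 440 = 68.2 + 36.4 + 277.2 = 381.8
EV(B) = 0.98 × 260 + 0.02 × 500 = 254.8 + 10 = 264.8
Overall = 0.25 × 381.8 + 0.75 × 264.8 = 95.45 + 198.6 = 294.05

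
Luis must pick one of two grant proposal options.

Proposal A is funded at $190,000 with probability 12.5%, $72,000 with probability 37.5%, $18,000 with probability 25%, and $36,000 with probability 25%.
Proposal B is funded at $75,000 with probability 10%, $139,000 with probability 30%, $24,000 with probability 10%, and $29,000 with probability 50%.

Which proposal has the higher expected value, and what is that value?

Proposal A = 0.125 × 190000 + 0.375 × 72000 + 0.25 × 18000 + 0.25 × 36000 = 23750 + 27000 + 4500 + 9000 = 64250
Proposal B = 0.1 × 75000 + 0.3 × 139000 + 0.1 × 24000 + 0.5 × 29000 = 7500 + 41700 + 2400 + 14500 = 66100

Proposal B ($66,100)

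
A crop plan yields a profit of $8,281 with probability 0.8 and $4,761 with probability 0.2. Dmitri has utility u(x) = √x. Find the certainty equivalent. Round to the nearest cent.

$7,499.56

E[u] = 0.8·√8281 + 0.2·√4761 = 0.8·91 + 0.2·69 = 86.6
CE = (86.6)² = 7499.56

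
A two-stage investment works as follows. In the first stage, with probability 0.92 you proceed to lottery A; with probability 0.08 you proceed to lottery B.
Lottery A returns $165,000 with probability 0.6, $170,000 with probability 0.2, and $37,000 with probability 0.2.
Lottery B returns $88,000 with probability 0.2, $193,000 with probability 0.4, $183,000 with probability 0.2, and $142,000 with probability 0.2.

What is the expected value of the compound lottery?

EV(A) = 0.6 × 165000 + 0.2 × 170000 + 0.2 × 37000 = 99000 + 34000 + 7400 = 140400
EV(B) = 0.2 × 88000 + 0.4 × 193000 + 0.2 × 183000 + 0.2 × 142000 = 17600 + 77200 + 36600 + 28400 = 159800
Overall = 0.92 × 140400 + 0.08 × 159800 = 129168 + 12784 = 141952

$141,952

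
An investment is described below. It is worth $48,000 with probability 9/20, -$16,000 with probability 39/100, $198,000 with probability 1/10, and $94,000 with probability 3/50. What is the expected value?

$40,800

EV = 9/20 × 48000 + 39/100 × (-16000) + 1/10 × 198000 + 3/50 × 94000 = 21600 − 6240 + 19800 + 5640 = 40800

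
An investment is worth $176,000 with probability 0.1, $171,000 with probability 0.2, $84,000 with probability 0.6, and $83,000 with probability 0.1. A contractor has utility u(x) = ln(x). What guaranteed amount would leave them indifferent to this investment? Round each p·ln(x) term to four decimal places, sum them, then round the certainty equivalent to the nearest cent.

$104,140.89

E[u] = 0.1·ln(176000) + 0.2·ln(171000) + 0.6·ln(84000) + 0.1·ln(83000) = 1.2078 + 2.4099 + 6.8031 + 1.1327 = 11.5535
CE = e^11.5535 ≈ 104140.89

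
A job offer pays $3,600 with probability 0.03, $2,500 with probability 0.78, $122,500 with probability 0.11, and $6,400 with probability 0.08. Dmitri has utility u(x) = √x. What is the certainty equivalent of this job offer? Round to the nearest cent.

$7,344.49

E[u] = 0.03·√3600 + 0.78·√2500 + 0.11·√122500 + 0.08·√6400 = 0.03·60 + 0.78·50 + 0.11·350 + 0.08·80 = 85.7
CE = (85.7)² = 7344.49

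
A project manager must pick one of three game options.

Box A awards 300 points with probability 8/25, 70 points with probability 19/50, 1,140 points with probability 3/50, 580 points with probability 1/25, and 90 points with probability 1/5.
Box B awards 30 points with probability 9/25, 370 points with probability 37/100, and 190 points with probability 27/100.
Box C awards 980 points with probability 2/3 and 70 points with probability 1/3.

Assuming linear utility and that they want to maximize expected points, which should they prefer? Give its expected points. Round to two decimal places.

Box A = 8/25 × 300 + 19/50 × 70 + 3/50 × 1140 + 1/25 × 580 + 1/5 × 90 = 96 + 26.6 + 68.4 + 23.2 + 18 = 232.2
Box B = 9/25 × 30 + 37/100 × 370 + 27/100 × 190 = 10.8 + 136.9 + 51.3 = 199
Box C = 2/3 × 980 + 1/3 × 70 = 653.3333 + 23.3333 = 676.6667

Box C (676.67 points)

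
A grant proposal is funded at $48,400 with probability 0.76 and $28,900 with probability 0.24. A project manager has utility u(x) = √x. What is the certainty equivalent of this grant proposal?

E[u] = 0.76·√48400 + 0.24·√28900 = 0.76·220 + 0.24·170 = 208
CE = (208)² = 43264

$43,264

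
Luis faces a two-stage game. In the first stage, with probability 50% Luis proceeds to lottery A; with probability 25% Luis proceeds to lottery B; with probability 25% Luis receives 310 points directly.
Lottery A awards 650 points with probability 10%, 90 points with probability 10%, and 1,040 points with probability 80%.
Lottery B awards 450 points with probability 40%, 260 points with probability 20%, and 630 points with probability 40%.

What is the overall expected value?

EV(A) = 0.1 × 650 + 0.1 × 90 + 0.8 × 1040 = 65 + 9 + 832 = 906
EV(B) = 0.4 × 450 + 0.2 × 260 + 0.4 × 630 = 180 + 52 + 252 = 484
Branch C: 310 (certain)
Overall = 0.5 × 906 + 0.25 × 484 + 0.25 × 310 = 453 + 121 + 77.5 = 651.5

651.5 points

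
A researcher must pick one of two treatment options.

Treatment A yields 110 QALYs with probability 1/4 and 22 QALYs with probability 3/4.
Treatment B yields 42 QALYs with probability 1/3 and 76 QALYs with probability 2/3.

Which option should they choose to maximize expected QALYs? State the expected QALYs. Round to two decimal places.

Treatment B (64.67 QALYs)

Treatment A = 1/4 × 110 + 3/4 × 22 = 27.5 + 16.5 = 44
Treatment B = 1/3 × 42 + 2/3 × 76 = 14 + 50.6667 = 64.6667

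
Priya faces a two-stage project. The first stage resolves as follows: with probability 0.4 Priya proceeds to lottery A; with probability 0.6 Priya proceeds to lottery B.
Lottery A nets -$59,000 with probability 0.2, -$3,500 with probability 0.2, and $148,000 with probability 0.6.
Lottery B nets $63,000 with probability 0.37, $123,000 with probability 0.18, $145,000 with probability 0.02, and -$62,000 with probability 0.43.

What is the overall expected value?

$43,534

EV(A) = 0.2 × (-59000) + 0.2 × (-3500) + 0.6 × 148000 = -11800 − 700 + 88800 = 76300
EV(B) = 0.37 × 63000 + 0.18 × 123000 + 0.02 × 145000 + 0.43 × (-62000) = 23310 + 22140 + 2900 − 26660 = 21690
Overall = 0.4 × 76300 + 0.6 × 21690 = 30520 + 13014 = 43534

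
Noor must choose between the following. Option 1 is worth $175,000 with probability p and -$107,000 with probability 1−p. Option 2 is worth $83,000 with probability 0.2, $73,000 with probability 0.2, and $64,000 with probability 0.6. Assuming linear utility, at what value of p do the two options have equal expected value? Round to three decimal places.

p = 0.626

EV(Option 2) = 0.2 × 83000 + 0.2 × 73000 + 0.6 × 64000 = 16600 + 14600 + 38400 = 69600
p·175000 + (1−p)·(-107000) = 69600
282000p − 107000 = 69600
p = (69600 + 107000) / 282000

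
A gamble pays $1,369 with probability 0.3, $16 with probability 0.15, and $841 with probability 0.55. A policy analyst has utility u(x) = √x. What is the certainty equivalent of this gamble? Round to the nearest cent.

$764.52

E[u] = 0.3·√1369 + 0.15·√16 + 0.55·√841 = 0.3·37 + 0.15·4 + 0.55·29 = 27.65
CE = (27.65)² = 764.5225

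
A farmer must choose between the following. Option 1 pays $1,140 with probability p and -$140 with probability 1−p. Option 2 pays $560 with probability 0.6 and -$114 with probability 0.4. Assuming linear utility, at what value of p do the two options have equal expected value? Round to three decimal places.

p = 0.336

EV(Option 2) = 0.6 × 560 + 0.4 × (-114) = 336 − 45.6 = 290.4
p·1140 + (1−p)·(-140) = 290.4
1280p − 140 = 290.4
p = (290.4 + 140) / 1280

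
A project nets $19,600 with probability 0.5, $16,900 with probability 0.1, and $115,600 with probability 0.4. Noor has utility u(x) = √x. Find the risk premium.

$9,769

E[u] = 0.5·√19600 + 0.1·√16900 + 0.4·√115600 = 0.5·140 + 0.1·130 + 0.4·340 = 219
CE = (219)² = 47961
Risk premium = EV − CE = 57730 − 47961 = 9769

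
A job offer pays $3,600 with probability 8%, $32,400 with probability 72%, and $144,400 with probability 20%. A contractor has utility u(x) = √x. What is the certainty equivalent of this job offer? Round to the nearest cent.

E[u] = 0.08·√3600 + 0.72·√32400 + 0.2·√144400 = 0.08·60 + 0.72·180 + 0.2·380 = 210.4
CE = (210.4)² = 44268.16

$44,268.16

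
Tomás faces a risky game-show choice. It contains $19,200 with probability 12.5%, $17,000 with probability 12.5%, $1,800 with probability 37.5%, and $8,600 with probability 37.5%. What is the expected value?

$8,425

EV = 0.125 × 19200 + 0.125 × 17000 + 0.375 × 1800 + 0.375 × 8600 = 2400 + 2125 + 675 + 3225 = 8425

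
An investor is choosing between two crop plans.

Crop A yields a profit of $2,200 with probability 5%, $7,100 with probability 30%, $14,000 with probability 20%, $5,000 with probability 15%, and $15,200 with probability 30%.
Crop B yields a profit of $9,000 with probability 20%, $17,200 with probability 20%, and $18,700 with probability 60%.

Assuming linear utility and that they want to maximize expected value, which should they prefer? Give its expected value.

Crop B ($16,460)

Crop A = 0.05 × 2200 + 0.3 × 7100 + 0.2 × 14000 + 0.15 × 5000 + 0.3 × 15200 = 110 + 2130 + 2800 + 750 + 4560 = 10350
Crop B = 0.2 × 9000 + 0.2 × 17200 + 0.6 × 18700 = 1800 + 3440 + 11220 = 16460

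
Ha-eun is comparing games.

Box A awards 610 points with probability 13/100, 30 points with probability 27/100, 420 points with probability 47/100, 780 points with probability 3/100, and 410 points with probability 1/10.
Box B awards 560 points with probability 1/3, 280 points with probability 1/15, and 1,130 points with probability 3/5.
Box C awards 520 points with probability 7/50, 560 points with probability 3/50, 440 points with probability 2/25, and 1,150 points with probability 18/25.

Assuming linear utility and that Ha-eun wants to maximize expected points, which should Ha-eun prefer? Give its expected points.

Box C (969.6 points)

Box A = 13/100 × 610 + 27/100 × 30 + 47/100 × 420 + 3/100 × 780 + 1/10 × 410 = 79.3 + 8.1 + 197.4 + 23.4 + 41 = 349.2
Box B = 1/3 × 560 + 1/15 × 280 + 3/5 × 1130 = 186.6667 + 18.6667 + 678 = 883.3333
Box C = 7/50 × 520 + 3/50 × 560 + 2/25 × 440 + 18/25 × 1150 = 72.8 + 33.6 + 35.2 + 828 = 969.6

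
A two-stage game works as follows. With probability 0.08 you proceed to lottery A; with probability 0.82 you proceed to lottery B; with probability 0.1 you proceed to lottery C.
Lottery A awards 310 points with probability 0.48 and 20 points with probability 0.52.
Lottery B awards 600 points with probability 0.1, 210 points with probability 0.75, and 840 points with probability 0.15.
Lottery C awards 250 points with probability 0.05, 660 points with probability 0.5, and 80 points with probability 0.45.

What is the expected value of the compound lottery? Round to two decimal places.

EV(A) = 0.48 × 310 + 0.52 × 20 = 148.8 + 10.4 = 159.2
EV(B) = 0.1 × 600 + 0.75 × 210 + 0.15 × 840 = 60 + 157.5 + 126 = 343.5
EV(C) = 0.05 × 250 + 0.5 × 660 + 0.45 × 80 = 12.5 + 330 + 36 = 378.5
Overall = 0.08 × 159.2 + 0.82 × 343.5 + 0.1 × 378.5 = 12.736 + 281.67 + 37.85 = 332.256

332.26 points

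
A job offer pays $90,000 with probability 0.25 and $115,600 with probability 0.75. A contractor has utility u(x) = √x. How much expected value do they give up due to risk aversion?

$300

E[u] = 0.25·√90000 + 0.75·√115600 = 0.25·300 + 0.75·340 = 330
CE = (330)² = 108900
Risk premium = EV − CE = 109200 − 108900 = 300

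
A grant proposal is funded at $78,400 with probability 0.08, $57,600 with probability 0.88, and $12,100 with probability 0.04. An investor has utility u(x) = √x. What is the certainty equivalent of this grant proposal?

$56,644

E[u] = 0.08·√78400 + 0.88·√57600 + 0.04·√12100 = 0.08·280 + 0.88·240 + 0.04·110 = 238
CE = (238)² = 56644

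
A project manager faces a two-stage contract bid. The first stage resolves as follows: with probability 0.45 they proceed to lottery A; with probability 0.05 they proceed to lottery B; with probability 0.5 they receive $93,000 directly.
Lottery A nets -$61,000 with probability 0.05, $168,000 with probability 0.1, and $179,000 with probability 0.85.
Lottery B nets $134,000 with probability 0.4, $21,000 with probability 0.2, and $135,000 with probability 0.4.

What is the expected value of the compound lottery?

EV(A) = 0.05 × (-61000) + 0.1 × 168000 + 0.85 × 179000 = -3050 + 16800 + 152150 = 165900
EV(B) = 0.4 × 134000 + 0.2 × 21000 + 0.4 × 135000 = 53600 + 4200 + 54000 = 111800
Branch C: 93000 (certain)
Overall = 0.45 × 165900 + 0.05 × 111800 + 0.5 × 93000 = 74655 + 5590 + 46500 = 126745

$126,745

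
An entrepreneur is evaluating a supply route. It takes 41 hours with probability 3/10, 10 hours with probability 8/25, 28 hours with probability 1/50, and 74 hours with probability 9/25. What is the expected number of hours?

42.7 hours

EV = 3/10 × 41 + 8/25 × 10 + 1/50 × 28 + 9/25 × 74 = 12.3 + 3.2 + 0.56 + 26.64 = 42.7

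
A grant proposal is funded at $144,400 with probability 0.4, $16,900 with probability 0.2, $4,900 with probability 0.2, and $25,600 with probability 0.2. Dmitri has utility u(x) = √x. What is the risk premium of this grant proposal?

E[u] = 0.4·√144400 + 0.2·√16900 + 0.2·√4900 + 0.2·√25600 = 0.4·380 + 0.2·130 + 0.2·70 + 0.2·160 = 224
CE = (224)² = 50176
Risk premium = EV − CE = 67240 − 50176 = 17064

$17,064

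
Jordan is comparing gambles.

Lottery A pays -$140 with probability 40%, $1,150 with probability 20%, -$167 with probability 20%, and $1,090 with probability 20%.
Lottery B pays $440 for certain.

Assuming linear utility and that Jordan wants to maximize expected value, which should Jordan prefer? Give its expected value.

Lottery B ($440)

Lottery A = 0.4 × (-140) + 0.2 × 1150 + 0.2 × (-167) + 0.2 × 1090 = -56 + 230 − 33.4 + 218 = 358.6
Lottery B: 440 (certain)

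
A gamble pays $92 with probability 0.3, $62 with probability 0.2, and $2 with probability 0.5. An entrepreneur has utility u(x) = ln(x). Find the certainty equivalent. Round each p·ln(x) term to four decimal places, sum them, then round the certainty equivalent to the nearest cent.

E[u] = 0.3·ln(92) + 0.2·ln(62) + 0.5·ln(2) = 1.3565 + 0.8254 + 0.3466 = 2.5285
CE = e^2.5285 ≈ 12.53

$12.53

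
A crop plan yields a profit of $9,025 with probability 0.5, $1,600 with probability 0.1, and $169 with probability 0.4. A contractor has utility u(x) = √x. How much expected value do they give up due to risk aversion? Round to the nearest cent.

E[u] = 0.5·√9025 + 0.1·√1600 + 0.4·√169 = 0.5·95 + 0.1·40 + 0.4·13 = 56.7
CE = (56.7)² = 3214.89
Risk premium = EV − CE = 4740.1 − 3214.89 = 1525.21

$1,525.21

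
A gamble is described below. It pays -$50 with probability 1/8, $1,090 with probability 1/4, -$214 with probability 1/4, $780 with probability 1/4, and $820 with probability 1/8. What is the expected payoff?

$510.25

EV = 1/8 × (-50) + 1/4 × 1090 + 1/4 × (-214) + 1/4 × 780 + 1/8 × 820 = -6.25 + 272.5 − 53.5 + 195 + 102.5 = 510.25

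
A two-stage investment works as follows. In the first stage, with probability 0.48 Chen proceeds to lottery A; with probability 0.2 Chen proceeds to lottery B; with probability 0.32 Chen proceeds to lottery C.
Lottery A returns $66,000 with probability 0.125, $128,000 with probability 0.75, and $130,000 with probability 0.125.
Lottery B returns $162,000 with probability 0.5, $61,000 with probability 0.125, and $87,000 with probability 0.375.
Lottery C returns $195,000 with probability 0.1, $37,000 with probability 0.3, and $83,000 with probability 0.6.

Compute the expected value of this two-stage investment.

EV(A) = 0.125 × 66000 + 0.75 × 128000 + 0.125 × 130000 = 8250 + 96000 + 16250 = 120500
EV(B) = 0.5 × 162000 + 0.125 × 61000 + 0.375 × 87000 = 81000 + 7625 + 32625 = 121250
EV(C) = 0.1 × 195000 + 0.3 × 37000 + 0.6 × 83000 = 19500 + 11100 + 49800 = 80400
Overall = 0.48 × 120500 + 0.2 × 121250 + 0.32 × 80400 = 57840 + 24250 + 25728 = 107818

$107,818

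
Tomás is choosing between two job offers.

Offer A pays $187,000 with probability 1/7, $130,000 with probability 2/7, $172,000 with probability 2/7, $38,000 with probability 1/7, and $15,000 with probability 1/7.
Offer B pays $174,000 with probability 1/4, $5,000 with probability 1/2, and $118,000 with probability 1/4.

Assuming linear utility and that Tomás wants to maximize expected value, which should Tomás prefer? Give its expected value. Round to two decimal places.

Offer A ($120,571.43)

Offer A = 1/7 × 187000 + 2/7 × 130000 + 2/7 × 172000 + 1/7 × 38000 + 1/7 × 15000 = 26714.2857 + 37142.8571 + 49142.8571 + 5428.5714 + 2142.8571 = 120571.4286
Offer B = 1/4 × 174000 + 1/2 × 5000 + 1/4 × 118000 = 43500 + 2500 + 29500 = 75500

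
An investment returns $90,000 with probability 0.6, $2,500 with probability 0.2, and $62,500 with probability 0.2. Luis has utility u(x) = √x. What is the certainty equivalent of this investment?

E[u] = 0.6·√90000 + 0.2·√2500 + 0.2·√62500 = 0.6·300 + 0.2·50 + 0.2·250 = 240
CE = (240)² = 57600

$57,600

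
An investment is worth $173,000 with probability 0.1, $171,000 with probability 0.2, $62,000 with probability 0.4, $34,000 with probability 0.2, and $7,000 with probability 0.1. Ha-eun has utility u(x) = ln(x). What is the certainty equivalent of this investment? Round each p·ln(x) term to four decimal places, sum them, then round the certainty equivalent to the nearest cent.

$60,006.01

E[u] = 0.1·ln(173000) + 0.2·ln(171000) + 0.4·ln(62000) + 0.2·ln(34000) + 0.1·ln(7000) = 1.2061 + 2.4099 + 4.4140 + 2.0868 + 0.8854 = 11.0022
CE = e^11.0022 ≈ 60006.01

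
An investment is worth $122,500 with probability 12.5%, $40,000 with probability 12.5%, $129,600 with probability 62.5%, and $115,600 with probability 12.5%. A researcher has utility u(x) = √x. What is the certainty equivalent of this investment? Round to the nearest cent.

E[u] = 0.125·√122500 + 0.125·√40000 + 0.625·√129600 + 0.125·√115600 = 0.125·350 + 0.125·200 + 0.625·360 + 0.125·340 = 336.25
CE = (336.25)² = 113064.0625

$113,064.06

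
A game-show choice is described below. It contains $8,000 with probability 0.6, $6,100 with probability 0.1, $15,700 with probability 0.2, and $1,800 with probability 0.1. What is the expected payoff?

EV = 0.6 × 8000 + 0.1 × 6100 + 0.2 × 15700 + 0.1 × 1800 = 4800 + 610 + 3140 + 180 = 8730

$8,730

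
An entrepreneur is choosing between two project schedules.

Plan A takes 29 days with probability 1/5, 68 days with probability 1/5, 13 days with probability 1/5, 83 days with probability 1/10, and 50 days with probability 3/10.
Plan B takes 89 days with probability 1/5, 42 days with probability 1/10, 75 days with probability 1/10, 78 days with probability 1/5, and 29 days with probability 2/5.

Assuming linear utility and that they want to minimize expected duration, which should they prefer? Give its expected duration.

Plan A = 1/5 × 29 + 1/5 × 68 + 1/5 × 13 + 1/10 × 83 + 3/10 × 50 = 5.8 + 13.6 + 2.6 + 8.3 + 15 = 45.3
Plan B = 1/5 × 89 + 1/10 × 42 + 1/10 × 75 + 1/5 × 78 + 2/5 × 29 = 17.8 + 4.2 + 7.5 + 15.6 + 11.6 = 56.7

Plan A (45.3 days)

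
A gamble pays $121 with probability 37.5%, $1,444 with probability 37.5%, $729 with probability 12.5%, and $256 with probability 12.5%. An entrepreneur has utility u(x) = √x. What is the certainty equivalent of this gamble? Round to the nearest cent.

$564.06

E[u] = 0.375·√121 + 0.375·√1444 + 0.125·√729 + 0.125·√256 = 0.375·11 + 0.375·38 + 0.125·27 + 0.125·16 = 23.75
CE = (23.75)² = 564.0625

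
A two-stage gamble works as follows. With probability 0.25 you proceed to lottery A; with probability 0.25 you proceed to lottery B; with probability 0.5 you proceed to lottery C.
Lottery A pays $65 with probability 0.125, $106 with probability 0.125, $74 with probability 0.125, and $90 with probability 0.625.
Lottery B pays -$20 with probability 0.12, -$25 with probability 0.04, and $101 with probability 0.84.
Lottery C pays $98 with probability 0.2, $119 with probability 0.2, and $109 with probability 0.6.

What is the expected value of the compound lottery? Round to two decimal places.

EV(A) = 0.125 × 65 + 0.125 × 106 + 0.125 × 74 + 0.625 × 90 = 8.125 + 13.25 + 9.25 + 56.25 = 86.875
EV(B) = 0.12 × (-20) + 0.04 × (-25) + 0.84 × 101 = -2.4 − 1 + 84.84 = 81.44
EV(C) = 0.2 × 98 + 0.2 × 119 + 0.6 × 109 = 19.6 + 23.8 + 65.4 = 108.8
Overall = 0.25 × 86.875 + 0.25 × 81.44 + 0.5 × 108.8 = 21.71875 + 20.36 + 54.4 = 96.47875

$96.48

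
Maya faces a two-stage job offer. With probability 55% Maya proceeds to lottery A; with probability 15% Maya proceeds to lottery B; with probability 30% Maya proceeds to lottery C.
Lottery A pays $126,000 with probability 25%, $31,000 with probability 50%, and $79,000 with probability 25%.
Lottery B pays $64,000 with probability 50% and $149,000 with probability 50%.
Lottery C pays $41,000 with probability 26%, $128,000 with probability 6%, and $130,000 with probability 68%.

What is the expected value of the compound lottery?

$84,709.50

EV(A) = 0.25 × 126000 + 0.5 × 31000 + 0.25 × 79000 = 31500 + 15500 + 19750 = 66750
EV(B) = 0.5 × 64000 + 0.5 × 149000 = 32000 + 74500 = 106500
EV(C) = 0.26 × 41000 + 0.06 × 128000 + 0.68 × 130000 = 10660 + 7680 + 88400 = 106740
Overall = 0.55 × 66750 + 0.15 × 106500 + 0.3 × 106740 = 36712.5 + 15975 + 32022 = 84709.5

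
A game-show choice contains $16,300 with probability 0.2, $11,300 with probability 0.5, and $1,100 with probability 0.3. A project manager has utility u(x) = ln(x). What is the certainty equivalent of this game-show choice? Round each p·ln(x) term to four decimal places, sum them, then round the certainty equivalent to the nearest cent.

$6,045.08

E[u] = 0.2·ln(16300) + 0.5·ln(11300) + 0.3·ln(1100) = 1.9398 + 4.6663 + 2.1009 = 8.7070
CE = e^8.7070 ≈ 6045.08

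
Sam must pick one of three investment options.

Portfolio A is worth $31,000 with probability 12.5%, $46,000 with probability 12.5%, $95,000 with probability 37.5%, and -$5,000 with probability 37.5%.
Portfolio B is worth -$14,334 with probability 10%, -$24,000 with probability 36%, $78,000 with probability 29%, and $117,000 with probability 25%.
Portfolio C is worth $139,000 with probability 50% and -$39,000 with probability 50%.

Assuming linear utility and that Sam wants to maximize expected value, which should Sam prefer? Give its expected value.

Portfolio C ($50,000)

Portfolio A = 0.125 × 31000 + 0.125 × 46000 + 0.375 × 95000 + 0.375 × (-5000) = 3875 + 5750 + 35625 − 1875 = 43375
Portfolio B = 0.1 × (-14334) + 0.36 × (-24000) + 0.29 × 78000 + 0.25 × 117000 = -1433.4 − 8640 + 22620 + 29250 = 41796.6
Portfolio C = 0.5 × 139000 + 0.5 × (-39000) = 69500 − 19500 = 50000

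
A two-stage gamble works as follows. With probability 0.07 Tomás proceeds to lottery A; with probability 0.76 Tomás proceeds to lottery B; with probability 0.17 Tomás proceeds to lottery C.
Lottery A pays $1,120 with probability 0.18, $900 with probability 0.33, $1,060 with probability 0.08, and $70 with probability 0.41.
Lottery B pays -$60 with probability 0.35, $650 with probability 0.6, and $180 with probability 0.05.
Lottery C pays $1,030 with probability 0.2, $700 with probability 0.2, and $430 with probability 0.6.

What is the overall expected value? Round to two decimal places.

EV(A) = 0.18 × 1120 + 0.33 × 900 + 0.08 × 1060 + 0.41 × 70 = 201.6 + 297 + 84.8 + 28.7 = 612.1
EV(B) = 0.35 × (-60) + 0.6 × 650 + 0.05 × 180 = -21 + 390 + 9 = 378
EV(C) = 0.2 × 1030 + 0.2 × 700 + 0.6 × 430 = 206 + 140 + 258 = 604
Overall = 0.07 × 612.1 + 0.76 × 378 + 0.17 × 604 = 42.847 + 287.28 + 102.68 = 432.807

$432.81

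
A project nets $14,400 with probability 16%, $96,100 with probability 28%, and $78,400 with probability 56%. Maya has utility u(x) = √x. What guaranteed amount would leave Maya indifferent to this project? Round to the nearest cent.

E[u] = 0.16·√14400 + 0.28·√96100 + 0.56·√78400 = 0.16·120 + 0.28·310 + 0.56·280 = 262.8
CE = (262.8)² = 69063.84

$69,063.84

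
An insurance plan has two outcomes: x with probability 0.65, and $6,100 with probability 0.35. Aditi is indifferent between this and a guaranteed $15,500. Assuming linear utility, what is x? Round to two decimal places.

x = $20,561.54

0.65·x + 0.35·6100 = 15500
0.65·x = 15500 − 2135 = 13365
x = 13365 / 0.65 = 20561.5385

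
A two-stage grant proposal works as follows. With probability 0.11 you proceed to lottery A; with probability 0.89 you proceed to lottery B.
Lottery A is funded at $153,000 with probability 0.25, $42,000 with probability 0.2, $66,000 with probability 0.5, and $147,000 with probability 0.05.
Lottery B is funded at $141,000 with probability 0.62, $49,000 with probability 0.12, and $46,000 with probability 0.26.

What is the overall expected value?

$103,251.40

EV(A) = 0.25 × 153000 + 0.2 × 42000 + 0.5 × 66000 + 0.05 × 147000 = 38250 + 8400 + 33000 + 7350 = 87000
EV(B) = 0.62 × 141000 + 0.12 × 49000 + 0.26 × 46000 = 87420 + 5880 + 11960 = 105260
Overall = 0.11 × 87000 + 0.89 × 105260 = 9570 + 93681.4 = 103251.4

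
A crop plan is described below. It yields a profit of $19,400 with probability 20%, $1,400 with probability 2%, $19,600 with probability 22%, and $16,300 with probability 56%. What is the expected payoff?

EV = 0.2 × 19400 + 0.02 × 1400 + 0.22 × 19600 + 0.56 × 16300 = 3880 + 28 + 4312 + 9128 = 17348

$17,348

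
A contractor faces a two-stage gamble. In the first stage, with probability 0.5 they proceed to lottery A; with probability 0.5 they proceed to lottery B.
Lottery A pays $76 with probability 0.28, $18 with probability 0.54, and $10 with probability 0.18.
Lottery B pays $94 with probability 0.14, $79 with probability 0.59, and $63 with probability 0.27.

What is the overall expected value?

$54.79

EV(A) = 0.28 × 76 + 0.54 × 18 + 0.18 × 10 = 21.28 + 9.72 + 1.8 = 32.8
EV(B) = 0.14 × 94 + 0.59 × 79 + 0.27 × 63 = 13.16 + 46.61 + 17.01 = 76.78
Overall = 0.5 × 32.8 + 0.5 × 76.78 = 16.4 + 38.39 = 54.79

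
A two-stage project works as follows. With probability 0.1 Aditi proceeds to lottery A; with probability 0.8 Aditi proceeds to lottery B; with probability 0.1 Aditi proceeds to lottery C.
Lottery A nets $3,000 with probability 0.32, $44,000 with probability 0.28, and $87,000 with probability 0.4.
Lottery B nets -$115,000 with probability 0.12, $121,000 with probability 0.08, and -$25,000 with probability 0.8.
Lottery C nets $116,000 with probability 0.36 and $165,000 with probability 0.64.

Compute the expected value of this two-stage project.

EV(A) = 0.32 × 3000 + 0.28 × 44000 + 0.4 × 87000 = 960 + 12320 + 34800 = 48080
EV(B) = 0.12 × (-115000) + 0.08 × 121000 + 0.8 × (-25000) = -13800 + 9680 − 20000 = -24120
EV(C) = 0.36 × 116000 + 0.64 × 165000 = 41760 + 105600 = 147360
Overall = 0.1 × 48080 + 0.8 × (-24120) + 0.1 × 147360 = 4808 − 19296 + 14736 = 248

$248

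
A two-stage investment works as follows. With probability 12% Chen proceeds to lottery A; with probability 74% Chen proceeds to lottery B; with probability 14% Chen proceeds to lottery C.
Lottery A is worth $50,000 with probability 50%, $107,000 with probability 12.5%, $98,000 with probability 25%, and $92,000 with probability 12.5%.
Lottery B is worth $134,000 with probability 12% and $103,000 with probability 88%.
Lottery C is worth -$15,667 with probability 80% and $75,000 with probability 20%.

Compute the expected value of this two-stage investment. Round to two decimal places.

$88,243.10

EV(A) = 0.5 × 50000 + 0.125 × 107000 + 0.25 × 98000 + 0.125 × 92000 = 25000 + 13375 + 24500 + 11500 = 74375
EV(B) = 0.12 × 134000 + 0.88 × 103000 = 16080 + 90640 = 106720
EV(C) = 0.8 × (-15667) + 0.2 × 75000 = -12533.6 + 15000 = 2466.4
Overall = 0.12 × 74375 + 0.74 × 106720 + 0.14 × 2466.4 = 8925 + 78972.8 + 345.296 = 88243.096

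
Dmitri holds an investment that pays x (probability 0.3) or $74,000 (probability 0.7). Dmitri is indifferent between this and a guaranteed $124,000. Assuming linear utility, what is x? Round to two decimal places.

0.3·x + 0.7·74000 = 124000
0.3·x = 124000 − 51800 = 72200
x = 72200 / 0.3 = 240666.6667

x = $240,666.67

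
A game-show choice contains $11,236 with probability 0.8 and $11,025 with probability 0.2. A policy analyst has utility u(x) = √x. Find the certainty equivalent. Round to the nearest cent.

$11,193.64

E[u] = 0.8·√11236 + 0.2·√11025 = 0.8·106 + 0.2·105 = 105.8
CE = (105.8)² = 11193.64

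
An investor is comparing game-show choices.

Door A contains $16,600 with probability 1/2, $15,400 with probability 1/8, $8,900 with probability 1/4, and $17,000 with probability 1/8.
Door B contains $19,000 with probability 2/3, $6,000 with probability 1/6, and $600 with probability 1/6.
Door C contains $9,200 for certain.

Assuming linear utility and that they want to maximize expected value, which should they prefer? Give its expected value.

Door A ($14,575)

Door A = 1/2 × 16600 + 1/8 × 15400 + 1/4 × 8900 + 1/8 × 17000 = 8300 + 1925 + 2225 + 2125 = 14575
Door B = 2/3 × 19000 + 1/6 × 6000 + 1/6 × 600 = 12666.6667 + 1000 + 100 = 13766.6667
Door C: 9200 (certain)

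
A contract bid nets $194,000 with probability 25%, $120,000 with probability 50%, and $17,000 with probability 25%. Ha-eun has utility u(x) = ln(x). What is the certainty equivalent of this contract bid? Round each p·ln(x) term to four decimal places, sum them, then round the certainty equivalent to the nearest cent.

$83,008.64

E[u] = 0.25·ln(194000) + 0.5·ln(120000) + 0.25·ln(17000) = 3.0439 + 5.8476 + 2.4352 = 11.3267
CE = e^11.3267 ≈ 83008.64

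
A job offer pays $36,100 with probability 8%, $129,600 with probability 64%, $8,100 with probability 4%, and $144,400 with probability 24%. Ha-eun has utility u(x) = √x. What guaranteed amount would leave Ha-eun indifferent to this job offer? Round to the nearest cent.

E[u] = 0.08·√36100 + 0.64·√129600 + 0.04·√8100 + 0.24·√144400 = 0.08·190 + 0.64·360 + 0.04·90 + 0.24·380 = 340.4
CE = (340.4)² = 115872.16

$115,872.16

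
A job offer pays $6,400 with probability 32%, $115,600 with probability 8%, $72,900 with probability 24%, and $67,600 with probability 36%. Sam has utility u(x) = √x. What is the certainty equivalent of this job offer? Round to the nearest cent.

E[u] = 0.32·√6400 + 0.08·√115600 + 0.24·√72900 + 0.36·√67600 = 0.32·80 + 0.08·340 + 0.24·270 + 0.36·260 = 211.2
CE = (211.2)² = 44605.44

$44,605.44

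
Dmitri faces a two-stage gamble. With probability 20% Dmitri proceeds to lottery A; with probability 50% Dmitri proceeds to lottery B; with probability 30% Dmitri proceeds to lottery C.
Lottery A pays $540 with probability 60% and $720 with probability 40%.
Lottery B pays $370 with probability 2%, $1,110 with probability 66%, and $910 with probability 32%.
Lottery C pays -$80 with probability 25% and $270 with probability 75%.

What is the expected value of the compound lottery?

EV(A) = 0.6 × 540 + 0.4 × 720 = 324 + 288 = 612
EV(B) = 0.02 × 370 + 0.66 × 1110 + 0.32 × 910 = 7.4 + 732.6 + 291.2 = 1031.2
EV(C) = 0.25 × (-80) + 0.75 × 270 = -20 + 202.5 = 182.5
Overall = 0.2 × 612 + 0.5 × 1031.2 + 0.3 × 182.5 = 122.4 + 515.6 + 54.75 = 692.75

$692.75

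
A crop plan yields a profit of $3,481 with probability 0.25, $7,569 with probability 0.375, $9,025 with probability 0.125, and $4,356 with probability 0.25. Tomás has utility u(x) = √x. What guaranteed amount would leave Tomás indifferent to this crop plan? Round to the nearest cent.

$5,738.06

E[u] = 0.25·√3481 + 0.375·√7569 + 0.125·√9025 + 0.25·√4356 = 0.25·59 + 0.375·87 + 0.125·95 + 0.25·66 = 75.75
CE = (75.75)² = 5738.0625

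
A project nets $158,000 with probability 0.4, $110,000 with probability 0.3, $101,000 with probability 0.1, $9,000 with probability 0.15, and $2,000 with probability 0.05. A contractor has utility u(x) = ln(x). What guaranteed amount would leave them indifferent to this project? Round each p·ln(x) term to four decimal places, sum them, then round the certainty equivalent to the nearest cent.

E[u] = 0.4·ln(158000) + 0.3·ln(110000) + 0.1·ln(101000) + 0.15·ln(9000) + 0.05·ln(2000) = 4.7881 + 3.4825 + 1.1523 + 1.3657 + 0.3800 = 11.1686
CE = e^11.1686 ≈ 70869.82

$70,869.82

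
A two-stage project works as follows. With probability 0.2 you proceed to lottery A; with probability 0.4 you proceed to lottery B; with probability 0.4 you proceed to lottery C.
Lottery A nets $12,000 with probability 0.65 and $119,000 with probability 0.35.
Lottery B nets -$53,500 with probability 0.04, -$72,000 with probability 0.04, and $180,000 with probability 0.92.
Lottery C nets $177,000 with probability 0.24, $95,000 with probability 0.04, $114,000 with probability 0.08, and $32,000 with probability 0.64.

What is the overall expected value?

$104,474

EV(A) = 0.65 × 12000 + 0.35 × 119000 = 7800 + 41650 = 49450
EV(B) = 0.04 × (-53500) + 0.04 × (-72000) + 0.92 × 180000 = -2140 − 2880 + 165600 = 160580
EV(C) = 0.24 × 177000 + 0.04 × 95000 + 0.08 × 114000 + 0.64 × 32000 = 42480 + 3800 + 9120 + 20480 = 75880
Overall = 0.2 × 49450 + 0.4 × 160580 + 0.4 × 75880 = 9890 + 64232 + 30352 = 104474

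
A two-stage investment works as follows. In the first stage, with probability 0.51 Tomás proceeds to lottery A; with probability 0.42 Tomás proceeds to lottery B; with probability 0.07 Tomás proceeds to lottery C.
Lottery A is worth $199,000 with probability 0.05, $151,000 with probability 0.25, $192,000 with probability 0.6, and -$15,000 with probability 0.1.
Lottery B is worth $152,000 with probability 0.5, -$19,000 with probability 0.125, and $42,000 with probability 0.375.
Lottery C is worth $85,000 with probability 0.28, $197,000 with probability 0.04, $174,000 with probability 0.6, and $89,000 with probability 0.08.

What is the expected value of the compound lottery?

EV(A) = 0.05 × 199000 + 0.25 × 151000 + 0.6 × 192000 + 0.1 × (-15000) = 9950 + 37750 + 115200 − 1500 = 161400
EV(B) = 0.5 × 152000 + 0.125 × (-19000) + 0.375 × 42000 = 76000 − 2375 + 15750 = 89375
EV(C) = 0.28 × 85000 + 0.04 × 197000 + 0.6 × 174000 + 0.08 × 89000 = 23800 + 7880 + 104400 + 7120 = 143200
Overall = 0.51 × 161400 + 0.42 × 89375 + 0.07 × 143200 = 82314 + 37537.5 + 10024 = 129875.5

$129,875.50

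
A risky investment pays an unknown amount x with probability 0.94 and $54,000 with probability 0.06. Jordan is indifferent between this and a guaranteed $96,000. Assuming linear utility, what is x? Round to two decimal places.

0.94·x + 0.06·54000 = 96000
0.94·x = 96000 − 3240 = 92760
x = 92760 / 0.94 = 98680.8511

x = $98,680.85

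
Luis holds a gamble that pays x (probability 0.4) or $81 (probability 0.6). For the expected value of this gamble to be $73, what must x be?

x = $61

0.4·x + 0.6·81 = 73
0.4·x = 73 − 48.6 = 24.4
x = 24.4 / 0.4 = 61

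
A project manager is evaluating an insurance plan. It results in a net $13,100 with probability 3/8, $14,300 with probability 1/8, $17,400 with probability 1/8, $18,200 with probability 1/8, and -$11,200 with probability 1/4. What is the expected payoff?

EV = 3/8 × 13100 + 1/8 × 14300 + 1/8 × 17400 + 1/8 × 18200 + 1/4 × (-11200) = 4912.5 + 1787.5 + 2175 + 2275 − 2800 = 8350

$8,350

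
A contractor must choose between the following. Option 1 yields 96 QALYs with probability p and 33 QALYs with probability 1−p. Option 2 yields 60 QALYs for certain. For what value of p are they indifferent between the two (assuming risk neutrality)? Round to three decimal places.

p = 0.429

p·96 + (1−p)·33 = 60
63p + 33 = 60
p = (60 − 33) / 63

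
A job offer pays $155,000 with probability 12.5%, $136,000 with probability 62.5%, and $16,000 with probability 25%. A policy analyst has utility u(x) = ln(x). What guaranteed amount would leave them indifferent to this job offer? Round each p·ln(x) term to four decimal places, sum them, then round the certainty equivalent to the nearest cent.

E[u] = 0.125·ln(155000) + 0.625·ln(136000) + 0.25·ln(16000) = 1.4939 + 7.3878 + 2.4201 = 11.3018
CE = e^11.3018 ≈ 80967.25

$80,967.25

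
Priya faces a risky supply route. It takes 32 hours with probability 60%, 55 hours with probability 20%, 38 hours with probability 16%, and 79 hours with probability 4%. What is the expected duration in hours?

39.44 hours

EV = 0.6 × 32 + 0.2 × 55 + 0.16 × 38 + 0.04 × 79 = 19.2 + 11 + 6.08 + 3.16 = 39.44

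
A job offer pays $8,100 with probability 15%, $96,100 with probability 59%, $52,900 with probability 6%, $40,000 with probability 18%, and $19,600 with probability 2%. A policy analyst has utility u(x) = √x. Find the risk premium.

$6,679

E[u] = 0.15·√8100 + 0.59·√96100 + 0.06·√52900 + 0.18·√40000 + 0.02·√19600 = 0.15·90 + 0.59·310 + 0.06·230 + 0.18·200 + 0.02·140 = 249
CE = (249)² = 62001
Risk premium = EV − CE = 68680 − 62001 = 6679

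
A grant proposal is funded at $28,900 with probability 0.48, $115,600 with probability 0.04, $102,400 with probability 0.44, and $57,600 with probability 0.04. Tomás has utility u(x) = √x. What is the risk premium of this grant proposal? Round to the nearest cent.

E[u] = 0.48·√28900 + 0.04·√115600 + 0.44·√102400 + 0.04·√57600 = 0.48·170 + 0.04·340 + 0.44·320 + 0.04·240 = 245.6
CE = (245.6)² = 60319.36
Risk premium = EV − CE = 65856 − 60319.36 = 5536.64

$5,536.64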